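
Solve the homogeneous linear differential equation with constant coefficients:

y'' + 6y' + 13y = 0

Characteristic equation: r² + 6r + 13 = 0
Roots: r = -3 ± 2i (complex conjugates)
General solution: y = e^(-3x)(C₁cos(2x) + C₂sin(2x))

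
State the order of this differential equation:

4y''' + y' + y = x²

The order is 3 (highest derivative is of order 3).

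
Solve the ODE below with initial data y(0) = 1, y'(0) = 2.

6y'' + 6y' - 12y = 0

General solution: y = C₁e^x + C₂e^(-2x)
Applying ICs: C₁ = 4/3, C₂ = -1/3
Particular solution: y = (4/3)e^x - (1/3)e^(-2x)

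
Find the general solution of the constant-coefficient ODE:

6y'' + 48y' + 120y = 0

Characteristic equation: 6r² + 48r + 120 = 0
Divide by 6: r² + 8r + 20 = 0
Roots: r = -4 ± 2i (complex conjugates)
General solution: y = e^(-4x)(C₁cos(2x) + C₂sin(2x))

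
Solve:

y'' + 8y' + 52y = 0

Characteristic equation: r² + 8r + 52 = 0
Roots: r = -4 ± 6i (complex conjugates)
General solution: y = e^(-4x)(C₁cos(6x) + C₂sin(6x))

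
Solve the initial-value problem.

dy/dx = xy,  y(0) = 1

General solution: y = Ce^(x²/2)
Applying IC y(0) = 1:
Particular solution: y = e^(x²/2)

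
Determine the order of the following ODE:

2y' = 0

The order is 1 (highest derivative is of order 1).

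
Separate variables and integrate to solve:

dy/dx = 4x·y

Separating variables and integrating:
ln|y| = 2x^2 + C

General solution: y = Ce^(2x^2)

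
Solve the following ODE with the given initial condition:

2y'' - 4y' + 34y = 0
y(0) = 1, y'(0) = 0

General solution: y = e^x(C₁cos(4x) + C₂sin(4x))
Complex roots r = 1 ± 4i
Applying ICs: C₁ = 1, C₂ = -1/4
Particular solution: y = e^x(cos(4x) - (1/4)sin(4x))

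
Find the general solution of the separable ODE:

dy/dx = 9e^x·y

Separating variables and integrating:
ln|y| = 9e^x + C

General solution: y = Ce^(9e^x)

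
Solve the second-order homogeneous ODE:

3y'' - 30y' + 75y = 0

Characteristic equation: 3r² - 30r + 75 = 0
Divide by 3: r² - 10r + 25 = 0
Factored: (r - 5)² = 0
Repeated root: r = 5
General solution: y = (C₁ + C₂x)e^(5x)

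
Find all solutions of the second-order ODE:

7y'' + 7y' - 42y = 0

Characteristic equation: 7r² + 7r - 42 = 0
Divide by 7: r² + r - 6 = 0
Roots: r = 2, -3 (distinct real)
General solution: y = C₁e^(2x) + C₂e^(-3x)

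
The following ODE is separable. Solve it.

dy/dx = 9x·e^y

Separating variables and integrating:
-e^(-y) = 9x²/2 + C

General solution: y = -ln(C - 9x²/2)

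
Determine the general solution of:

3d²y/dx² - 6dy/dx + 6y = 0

Characteristic equation: 3r² - 6r + 6 = 0
Divide by 3: r² - 2r + 2 = 0
Roots: r = 1 ± i (complex conjugates)
General solution: y = e^x(C₁cos(x) + C₂sin(x))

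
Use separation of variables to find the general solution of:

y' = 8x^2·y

Separating variables and integrating:
ln|y| = 8x^3/3 + C

General solution: y = Ce^(8x^3/3)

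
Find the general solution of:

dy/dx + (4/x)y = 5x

Using integrating factor method:

General solution: y = (5/6)x^2 + Cx^(-4)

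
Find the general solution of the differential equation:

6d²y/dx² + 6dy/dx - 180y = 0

Characteristic equation: 6r² + 6r - 180 = 0
Divide by 6: r² + r - 30 = 0
Roots: r = 5, -6 (distinct real)
General solution: y = C₁e^(5x) + C₂e^(-6x)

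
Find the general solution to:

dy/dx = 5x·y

Separating variables and integrating:
ln|y| = 5x^2/2 + C

General solution: y = Ce^(5x^2/2)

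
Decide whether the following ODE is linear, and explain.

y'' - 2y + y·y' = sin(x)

Nonlinear (product y·y')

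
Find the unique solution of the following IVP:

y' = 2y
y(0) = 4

General solution: y = Ce^(2x)
Applying IC y(0) = 4:
Particular solution: y = 4e^(2x)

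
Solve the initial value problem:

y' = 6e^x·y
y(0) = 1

General solution: y = Ce^(6e^x)
Applying IC y(0) = 1:
Particular solution: y = e^(6(e^x - 1))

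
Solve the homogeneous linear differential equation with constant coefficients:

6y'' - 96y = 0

Characteristic equation: 6r² - 96 = 0
Divide by 6: r² - 16 = 0
Roots: r = 4, -4 (distinct real)
General solution: y = C₁e^(4x) + C₂e^(-4x)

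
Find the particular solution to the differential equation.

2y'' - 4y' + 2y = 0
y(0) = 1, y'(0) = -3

General solution: y = (C₁ + C₂x)e^x
Repeated root r = 1
Applying ICs: C₁ = 1, C₂ = -4
Particular solution: y = (1 - 4x)e^x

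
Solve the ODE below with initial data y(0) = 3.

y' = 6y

General solution: y = Ce^(6x)
Applying IC y(0) = 3:
Particular solution: y = 3e^(6x)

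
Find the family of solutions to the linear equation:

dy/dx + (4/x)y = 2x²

Using integrating factor method:

General solution: y = (2/7)x^3 + Cx^(-4)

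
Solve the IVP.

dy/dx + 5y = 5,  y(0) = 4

General solution: y = 1 + Ce^(-5x)
Applying y(0) = 4: C = 4 - 1 = 3
Particular solution: y = 1 + 3e^(-5x)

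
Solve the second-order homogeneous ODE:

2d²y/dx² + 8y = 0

Characteristic equation: 2r² + 8 = 0
Divide by 2: r² + 4 = 0
Roots: r = ±2i (complex conjugates)
General solution: y = C₁cos(2x) + C₂sin(2x)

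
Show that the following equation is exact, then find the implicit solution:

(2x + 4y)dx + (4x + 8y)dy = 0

Verify exactness: ∂M/∂y = ∂N/∂x ✓
Find F(x,y) such that ∂F/∂x = M, ∂F/∂y = N
Solution: x² + 4xy + 4y² = C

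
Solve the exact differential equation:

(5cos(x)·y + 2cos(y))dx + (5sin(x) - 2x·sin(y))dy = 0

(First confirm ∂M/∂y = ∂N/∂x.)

Verify exactness: ∂M/∂y = ∂N/∂x ✓
Find F(x,y) such that ∂F/∂x = M, ∂F/∂y = N
Solution: 5sin(x)·y + 2x·cos(y) = C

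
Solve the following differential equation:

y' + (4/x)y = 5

Using integrating factor method:

General solution: y = x + Cx^(-4)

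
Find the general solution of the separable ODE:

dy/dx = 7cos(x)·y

Separating variables and integrating:
ln|y| = 7sin(x) + C

General solution: y = Ce^(7sin(x))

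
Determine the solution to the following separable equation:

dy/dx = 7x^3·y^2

Separating variables and integrating:
-1/y = 7x^4/4 + C

General solution: y^-1 = (-7/4)x^4 + C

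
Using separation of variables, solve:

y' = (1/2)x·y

Separating variables and integrating:
ln|y| = x^2/4 + C

General solution: y = Ce^(x^2/4)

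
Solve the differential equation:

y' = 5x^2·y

Separating variables and integrating:
ln|y| = 5x^3/3 + C

General solution: y = Ce^(5x^3/3)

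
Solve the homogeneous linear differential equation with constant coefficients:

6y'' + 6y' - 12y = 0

Characteristic equation: 6r² + 6r - 12 = 0
Divide by 6: r² + r - 2 = 0
Roots: r = 1, -2 (distinct real)
General solution: y = C₁e^x + C₂e^(-2x)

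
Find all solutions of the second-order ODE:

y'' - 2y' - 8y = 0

Characteristic equation: r² - 2r - 8 = 0
Roots: r = 4, -2 (distinct real)
General solution: y = C₁e^(4x) + C₂e^(-2x)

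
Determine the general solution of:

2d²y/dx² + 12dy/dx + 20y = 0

Characteristic equation: 2r² + 12r + 20 = 0
Divide by 2: r² + 6r + 10 = 0
Roots: r = -3 ± i (complex conjugates)
General solution: y = e^(-3x)(C₁cos(x) + C₂sin(x))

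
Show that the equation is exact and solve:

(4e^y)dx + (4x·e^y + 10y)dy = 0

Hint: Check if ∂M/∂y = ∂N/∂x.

Verify exactness: ∂M/∂y = ∂N/∂x ✓
Find F(x,y) such that ∂F/∂x = M, ∂F/∂y = N
Solution: 4x·e^y + 5y² = C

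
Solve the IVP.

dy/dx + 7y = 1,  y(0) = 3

General solution: y = 1/7 + Ce^(-7x)
Applying y(0) = 3: C = 3 - 1/7 = 20/7
Particular solution: y = 1/7 + (20/7)e^(-7x)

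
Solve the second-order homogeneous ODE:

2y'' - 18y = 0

Characteristic equation: 2r² - 18 = 0
Divide by 2: r² - 9 = 0
Roots: r = 3, -3 (distinct real)
General solution: y = C₁e^(3x) + C₂e^(-3x)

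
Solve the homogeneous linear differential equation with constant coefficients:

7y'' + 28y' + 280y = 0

Characteristic equation: 7r² + 28r + 280 = 0
Divide by 7: r² + 4r + 40 = 0
Roots: r = -2 ± 6i (complex conjugates)
General solution: y = e^(-2x)(C₁cos(6x) + C₂sin(6x))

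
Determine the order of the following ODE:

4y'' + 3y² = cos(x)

The order is 2 (highest derivative is of order 2).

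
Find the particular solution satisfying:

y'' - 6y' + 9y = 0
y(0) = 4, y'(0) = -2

General solution: y = (C₁ + C₂x)e^(3x)
Repeated root r = 3
Applying ICs: C₁ = 4, C₂ = -14
Particular solution: y = (4 - 14x)e^(3x)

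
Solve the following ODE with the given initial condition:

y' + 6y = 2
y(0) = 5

General solution: y = 1/3 + Ce^(-6x)
Applying y(0) = 5: C = 5 - 1/3 = 14/3
Particular solution: y = 1/3 + (14/3)e^(-6x)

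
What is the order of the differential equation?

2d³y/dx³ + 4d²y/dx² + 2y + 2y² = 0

The order is 3 (highest derivative is of order 3).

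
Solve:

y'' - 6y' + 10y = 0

Characteristic equation: r² - 6r + 10 = 0
Roots: r = 3 ± i (complex conjugates)
General solution: y = e^(3x)(C₁cos(x) + C₂sin(x))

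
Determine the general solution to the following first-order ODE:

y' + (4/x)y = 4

Using integrating factor method:

General solution: y = (4/5)x + Cx^(-4)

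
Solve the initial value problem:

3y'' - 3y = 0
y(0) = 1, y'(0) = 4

General solution: y = C₁e^x + C₂e^(-x)
Applying ICs: C₁ = 5/2, C₂ = -3/2
Particular solution: y = (5/2)e^x - (3/2)e^(-x)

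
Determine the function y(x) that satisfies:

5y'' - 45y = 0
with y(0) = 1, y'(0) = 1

General solution: y = C₁e^(3x) + C₂e^(-3x)
Applying ICs: C₁ = 2/3, C₂ = 1/3
Particular solution: y = (2/3)e^(3x) + (1/3)e^(-3x)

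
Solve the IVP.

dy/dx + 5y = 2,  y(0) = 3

General solution: y = 2/5 + Ce^(-5x)
Applying y(0) = 3: C = 3 - 2/5 = 13/5
Particular solution: y = 2/5 + (13/5)e^(-5x)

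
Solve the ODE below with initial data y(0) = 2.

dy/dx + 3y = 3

General solution: y = 1 + Ce^(-3x)
Applying y(0) = 2: C = 2 - 1 = 1
Particular solution: y = 1 + e^(-3x)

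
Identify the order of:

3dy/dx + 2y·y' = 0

The order is 1 (highest derivative is of order 1).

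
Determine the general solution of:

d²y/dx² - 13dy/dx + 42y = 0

Characteristic equation: r² - 13r + 42 = 0
Roots: r = 6, 7 (distinct real)
General solution: y = C₁e^(6x) + C₂e^(7x)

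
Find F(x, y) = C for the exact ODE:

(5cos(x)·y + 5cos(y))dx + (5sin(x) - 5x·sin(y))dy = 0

Verify exactness: ∂M/∂y = ∂N/∂x ✓
Find F(x,y) such that ∂F/∂x = M, ∂F/∂y = N
Solution: 5sin(x)·y + 5x·cos(y) = C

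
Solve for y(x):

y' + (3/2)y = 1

Using integrating factor method:

General solution: y = 2/3 + Ce^(-3x/2)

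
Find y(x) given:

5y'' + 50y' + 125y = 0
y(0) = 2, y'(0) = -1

General solution: y = (C₁ + C₂x)e^(-5x)
Repeated root r = -5
Applying ICs: C₁ = 2, C₂ = 9
Particular solution: y = (2 + 9x)e^(-5x)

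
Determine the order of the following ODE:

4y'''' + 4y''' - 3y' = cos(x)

The order is 4 (highest derivative is of order 4).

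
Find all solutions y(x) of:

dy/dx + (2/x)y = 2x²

Using integrating factor method:

General solution: y = (2/5)x^3 + Cx^(-2)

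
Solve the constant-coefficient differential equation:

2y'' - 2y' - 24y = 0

Characteristic equation: 2r² - 2r - 24 = 0
Divide by 2: r² - r - 12 = 0
Roots: r = 4, -3 (distinct real)
General solution: y = C₁e^(4x) + C₂e^(-3x)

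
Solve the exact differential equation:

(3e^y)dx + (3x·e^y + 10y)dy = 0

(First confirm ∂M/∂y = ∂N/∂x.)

Verify exactness: ∂M/∂y = ∂N/∂x ✓
Find F(x,y) such that ∂F/∂x = M, ∂F/∂y = N
Solution: 3x·e^y + 5y² = C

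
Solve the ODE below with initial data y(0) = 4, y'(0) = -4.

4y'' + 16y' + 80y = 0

General solution: y = e^(-2x)(C₁cos(4x) + C₂sin(4x))
Complex roots r = -2 ± 4i
Applying ICs: C₁ = 4, C₂ = 1
Particular solution: y = e^(-2x)(4cos(4x) + sin(4x))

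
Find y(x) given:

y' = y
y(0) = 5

General solution: y = Ce^x
Applying IC y(0) = 5:
Particular solution: y = 5e^x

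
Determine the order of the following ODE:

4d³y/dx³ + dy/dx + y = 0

The order is 3 (highest derivative is of order 3).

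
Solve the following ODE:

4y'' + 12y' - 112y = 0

Characteristic equation: 4r² + 12r - 112 = 0
Divide by 4: r² + 3r - 28 = 0
Roots: r = 4, -7 (distinct real)
General solution: y = C₁e^(4x) + C₂e^(-7x)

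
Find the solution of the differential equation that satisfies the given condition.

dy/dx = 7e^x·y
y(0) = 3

General solution: y = Ce^(7e^x)
Applying IC y(0) = 3:
Particular solution: y = 3e^(7(e^x - 1))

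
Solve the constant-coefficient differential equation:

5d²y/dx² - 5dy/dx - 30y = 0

Characteristic equation: 5r² - 5r - 30 = 0
Divide by 5: r² - r - 6 = 0
Roots: r = 3, -2 (distinct real)
General solution: y = C₁e^(3x) + C₂e^(-2x)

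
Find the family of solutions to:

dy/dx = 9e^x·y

Separating variables and integrating:
ln|y| = 9e^x + C

General solution: y = Ce^(9e^x)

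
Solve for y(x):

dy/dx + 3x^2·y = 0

Using integrating factor method:

General solution: y = Ce^(-x^3)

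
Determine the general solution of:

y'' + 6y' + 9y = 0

Characteristic equation: r² + 6r + 9 = 0
Factored: (r + 3)² = 0
Repeated root: r = -3
General solution: y = (C₁ + C₂x)e^(-3x)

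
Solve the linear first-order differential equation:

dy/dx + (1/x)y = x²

Using integrating factor method:

General solution: y = (1/4)x^3 + C/x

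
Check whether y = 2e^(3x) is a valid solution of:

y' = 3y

Verification:
y = 2e^(3x)
y' = 6e^(3x)
3y = 6e^(3x)
y' = 3y ✓

Yes, it is a solution.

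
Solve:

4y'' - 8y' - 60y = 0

Characteristic equation: 4r² - 8r - 60 = 0
Divide by 4: r² - 2r - 15 = 0
Roots: r = 5, -3 (distinct real)
General solution: y = C₁e^(5x) + C₂e^(-3x)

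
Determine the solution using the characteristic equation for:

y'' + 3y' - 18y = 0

Characteristic equation: r² + 3r - 18 = 0
Roots: r = 3, -6 (distinct real)
General solution: y = C₁e^(3x) + C₂e^(-6x)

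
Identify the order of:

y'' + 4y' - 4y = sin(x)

The order is 2 (highest derivative is of order 2).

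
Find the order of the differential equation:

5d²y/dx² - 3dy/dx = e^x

The order is 2 (highest derivative is of order 2).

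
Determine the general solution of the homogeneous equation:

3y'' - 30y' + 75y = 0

Characteristic equation: 3r² - 30r + 75 = 0
Divide by 3: r² - 10r + 25 = 0
Factored: (r - 5)² = 0
Repeated root: r = 5
General solution: y = (C₁ + C₂x)e^(5x)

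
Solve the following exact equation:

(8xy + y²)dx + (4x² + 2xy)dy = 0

Verify exactness: ∂M/∂y = ∂N/∂x ✓
Find F(x,y) such that ∂F/∂x = M, ∂F/∂y = N
Solution: 4x²y + xy² = C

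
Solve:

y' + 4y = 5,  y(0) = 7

General solution: y = 5/4 + Ce^(-4x)
Applying y(0) = 7: C = 7 - 5/4 = 23/4
Particular solution: y = 5/4 + (23/4)e^(-4x)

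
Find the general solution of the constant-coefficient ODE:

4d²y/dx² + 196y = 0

Characteristic equation: 4r² + 196 = 0
Divide by 4: r² + 49 = 0
Roots: r = ±7i (complex conjugates)
General solution: y = C₁cos(7x) + C₂sin(7x)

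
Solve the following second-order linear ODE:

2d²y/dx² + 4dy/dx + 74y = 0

Characteristic equation: 2r² + 4r + 74 = 0
Divide by 2: r² + 2r + 37 = 0
Roots: r = -1 ± 6i (complex conjugates)
General solution: y = e^(-x)(C₁cos(6x) + C₂sin(6x))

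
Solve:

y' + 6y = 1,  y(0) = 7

General solution: y = 1/6 + Ce^(-6x)
Applying y(0) = 7: C = 7 - 1/6 = 41/6
Particular solution: y = 1/6 + (41/6)e^(-6x)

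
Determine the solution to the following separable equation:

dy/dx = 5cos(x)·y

Separating variables and integrating:
ln|y| = 5sin(x) + C

General solution: y = Ce^(5sin(x))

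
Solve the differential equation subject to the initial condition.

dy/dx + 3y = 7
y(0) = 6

General solution: y = 7/3 + Ce^(-3x)
Applying y(0) = 6: C = 6 - 7/3 = 11/3
Particular solution: y = 7/3 + (11/3)e^(-3x)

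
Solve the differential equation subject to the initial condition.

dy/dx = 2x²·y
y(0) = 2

General solution: y = Ce^(2x³/3)
Applying IC y(0) = 2:
Particular solution: y = 2e^(2x³/3)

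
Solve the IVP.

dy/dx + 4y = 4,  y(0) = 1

General solution: y = 1 + Ce^(-4x)
Applying y(0) = 1: C = 1 - 1 = 0
Particular solution: y = 1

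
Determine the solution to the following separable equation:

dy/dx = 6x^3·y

Separating variables and integrating:
ln|y| = 3x^4/2 + C

General solution: y = Ce^(3x^4/2)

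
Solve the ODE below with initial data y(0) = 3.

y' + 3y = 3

General solution: y = 1 + Ce^(-3x)
Applying y(0) = 3: C = 3 - 1 = 2
Particular solution: y = 1 + 2e^(-3x)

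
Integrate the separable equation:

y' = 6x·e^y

Separating variables and integrating:
-e^(-y) = 3x² + C

General solution: y = -ln(C - 3x²)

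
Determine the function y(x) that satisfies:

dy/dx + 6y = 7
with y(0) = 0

General solution: y = 7/6 + Ce^(-6x)
Applying y(0) = 0: C = 0 - 7/6 = -7/6
Particular solution: y = 7/6 - (7/6)e^(-6x)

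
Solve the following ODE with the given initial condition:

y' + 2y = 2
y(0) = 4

General solution: y = 1 + Ce^(-2x)
Applying y(0) = 4: C = 4 - 1 = 3
Particular solution: y = 1 + 3e^(-2x)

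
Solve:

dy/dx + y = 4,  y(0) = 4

General solution: y = 4 + Ce^(-x)
Applying y(0) = 4: C = 4 - 4 = 0
Particular solution: y = 4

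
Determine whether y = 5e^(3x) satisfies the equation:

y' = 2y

Verification:
y = 5e^(3x)
y' = 15e^(3x)
But 2y = 10e^(3x)
y' ≠ 2y — the derivative does not match

No, it is not a solution.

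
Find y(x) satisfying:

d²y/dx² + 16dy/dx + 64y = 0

Characteristic equation: r² + 16r + 64 = 0
Factored: (r + 8)² = 0
Repeated root: r = -8
General solution: y = (C₁ + C₂x)e^(-8x)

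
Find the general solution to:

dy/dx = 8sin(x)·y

Separating variables and integrating:
ln|y| = -8cos(x) + C

General solution: y = Ce^(-8cos(x))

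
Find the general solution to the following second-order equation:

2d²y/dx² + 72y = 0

Characteristic equation: 2r² + 72 = 0
Divide by 2: r² + 36 = 0
Roots: r = ±6i (complex conjugates)
General solution: y = C₁cos(6x) + C₂sin(6x)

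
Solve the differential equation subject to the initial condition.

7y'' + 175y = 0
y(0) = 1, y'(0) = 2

General solution: y = C₁cos(5x) + C₂sin(5x)
Complex roots r = ±5i
Applying ICs: C₁ = 1, C₂ = 2/5
Particular solution: y = cos(5x) + (2/5)sin(5x)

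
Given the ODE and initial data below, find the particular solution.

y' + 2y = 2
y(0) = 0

General solution: y = 1 + Ce^(-2x)
Applying y(0) = 0: C = 0 - 1 = -1
Particular solution: y = 1 - e^(-2x)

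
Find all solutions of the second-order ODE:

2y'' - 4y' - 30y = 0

Characteristic equation: 2r² - 4r - 30 = 0
Divide by 2: r² - 2r - 15 = 0
Roots: r = 5, -3 (distinct real)
General solution: y = C₁e^(5x) + C₂e^(-3x)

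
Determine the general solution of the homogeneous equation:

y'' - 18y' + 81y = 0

Characteristic equation: r² - 18r + 81 = 0
Factored: (r - 9)² = 0
Repeated root: r = 9
General solution: y = (C₁ + C₂x)e^(9x)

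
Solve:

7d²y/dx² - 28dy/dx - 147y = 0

Characteristic equation: 7r² - 28r - 147 = 0
Divide by 7: r² - 4r - 21 = 0
Roots: r = 7, -3 (distinct real)
General solution: y = C₁e^(7x) + C₂e^(-3x)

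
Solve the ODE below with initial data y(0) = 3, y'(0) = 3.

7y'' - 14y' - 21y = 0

General solution: y = C₁e^(3x) + C₂e^(-x)
Applying ICs: C₁ = 3/2, C₂ = 3/2
Particular solution: y = (3/2)e^(3x) + (3/2)e^(-x)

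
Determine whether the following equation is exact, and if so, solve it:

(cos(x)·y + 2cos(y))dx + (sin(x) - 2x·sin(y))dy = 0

Verify exactness: ∂M/∂y = ∂N/∂x ✓
Find F(x,y) such that ∂F/∂x = M, ∂F/∂y = N
Solution: sin(x)·y + 2x·cos(y) = C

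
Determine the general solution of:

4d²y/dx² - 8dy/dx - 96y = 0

Characteristic equation: 4r² - 8r - 96 = 0
Divide by 4: r² - 2r - 24 = 0
Roots: r = 6, -4 (distinct real)
General solution: y = C₁e^(6x) + C₂e^(-4x)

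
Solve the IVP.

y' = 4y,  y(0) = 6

General solution: y = Ce^(4x)
Applying IC y(0) = 6:
Particular solution: y = 6e^(4x)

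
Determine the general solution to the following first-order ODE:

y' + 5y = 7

Using integrating factor method:

General solution: y = 7/5 + Ce^(-5x)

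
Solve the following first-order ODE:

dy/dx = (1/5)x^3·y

Separating variables and integrating:
ln|y| = x^4/20 + C

General solution: y = Ce^(x^4/20)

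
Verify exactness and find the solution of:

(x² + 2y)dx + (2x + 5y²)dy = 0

Verify exactness: ∂M/∂y = ∂N/∂x ✓
Find F(x,y) such that ∂F/∂x = M, ∂F/∂y = N
Solution: x³/3 + 2xy + 5y³/3 = C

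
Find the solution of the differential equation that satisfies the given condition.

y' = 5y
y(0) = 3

General solution: y = Ce^(5x)
Applying IC y(0) = 3:
Particular solution: y = 3e^(5x)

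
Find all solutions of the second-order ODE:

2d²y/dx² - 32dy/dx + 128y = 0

Characteristic equation: 2r² - 32r + 128 = 0
Divide by 2: r² - 16r + 64 = 0
Factored: (r - 8)² = 0
Repeated root: r = 8
General solution: y = (C₁ + C₂x)e^(8x)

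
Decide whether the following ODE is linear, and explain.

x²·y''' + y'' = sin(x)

Linear (y and its derivatives appear to the first power only, no products of y terms)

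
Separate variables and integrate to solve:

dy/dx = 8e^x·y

Separating variables and integrating:
ln|y| = 8e^x + C

General solution: y = Ce^(8e^x)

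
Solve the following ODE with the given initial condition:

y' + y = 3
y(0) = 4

General solution: y = 3 + Ce^(-x)
Applying y(0) = 4: C = 4 - 3 = 1
Particular solution: y = 3 + e^(-x)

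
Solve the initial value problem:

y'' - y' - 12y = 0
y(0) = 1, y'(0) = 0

General solution: y = C₁e^(4x) + C₂e^(-3x)
Applying ICs: C₁ = 3/7, C₂ = 4/7
Particular solution: y = (3/7)e^(4x) + (4/7)e^(-3x)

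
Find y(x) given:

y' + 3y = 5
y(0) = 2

General solution: y = 5/3 + Ce^(-3x)
Applying y(0) = 2: C = 2 - 5/3 = 1/3
Particular solution: y = 5/3 + (1/3)e^(-3x)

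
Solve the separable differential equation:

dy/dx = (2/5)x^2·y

Separating variables and integrating:
ln|y| = 2x^3/15 + C

General solution: y = Ce^(2x^3/15)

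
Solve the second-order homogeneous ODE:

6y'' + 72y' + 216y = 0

Characteristic equation: 6r² + 72r + 216 = 0
Divide by 6: r² + 12r + 36 = 0
Factored: (r + 6)² = 0
Repeated root: r = -6
General solution: y = (C₁ + C₂x)e^(-6x)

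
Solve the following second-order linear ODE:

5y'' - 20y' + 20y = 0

Characteristic equation: 5r² - 20r + 20 = 0
Divide by 5: r² - 4r + 4 = 0
Factored: (r - 2)² = 0
Repeated root: r = 2
General solution: y = (C₁ + C₂x)e^(2x)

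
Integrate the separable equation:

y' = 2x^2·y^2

Separating variables and integrating:
-1/y = 2x^3/3 + C

General solution: y^-1 = (-2/3)x^3 + C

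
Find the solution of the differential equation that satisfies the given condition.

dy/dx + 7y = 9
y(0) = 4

General solution: y = 9/7 + Ce^(-7x)
Applying y(0) = 4: C = 4 - 9/7 = 19/7
Particular solution: y = 9/7 + (19/7)e^(-7x)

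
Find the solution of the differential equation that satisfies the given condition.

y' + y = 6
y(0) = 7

General solution: y = 6 + Ce^(-x)
Applying y(0) = 7: C = 7 - 6 = 1
Particular solution: y = 6 + e^(-x)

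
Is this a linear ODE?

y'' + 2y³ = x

No. Nonlinear (y³ term)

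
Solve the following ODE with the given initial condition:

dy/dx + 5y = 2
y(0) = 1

General solution: y = 2/5 + Ce^(-5x)
Applying y(0) = 1: C = 1 - 2/5 = 3/5
Particular solution: y = 2/5 + (3/5)e^(-5x)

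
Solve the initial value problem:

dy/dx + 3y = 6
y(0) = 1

General solution: y = 2 + Ce^(-3x)
Applying y(0) = 1: C = 1 - 2 = -1
Particular solution: y = 2 - e^(-3x)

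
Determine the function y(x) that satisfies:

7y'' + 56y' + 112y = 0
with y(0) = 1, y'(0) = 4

General solution: y = (C₁ + C₂x)e^(-4x)
Repeated root r = -4
Applying ICs: C₁ = 1, C₂ = 8
Particular solution: y = (1 + 8x)e^(-4x)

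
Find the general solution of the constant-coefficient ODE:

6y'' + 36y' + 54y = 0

Characteristic equation: 6r² + 36r + 54 = 0
Divide by 6: r² + 6r + 9 = 0
Factored: (r + 3)² = 0
Repeated root: r = -3
General solution: y = (C₁ + C₂x)e^(-3x)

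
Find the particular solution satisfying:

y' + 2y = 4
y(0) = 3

General solution: y = 2 + Ce^(-2x)
Applying y(0) = 3: C = 3 - 2 = 1
Particular solution: y = 2 + e^(-2x)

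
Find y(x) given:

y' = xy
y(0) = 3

General solution: y = Ce^(x²/2)
Applying IC y(0) = 3:
Particular solution: y = 3e^(x²/2)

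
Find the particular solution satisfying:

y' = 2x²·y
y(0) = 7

General solution: y = Ce^(2x³/3)
Applying IC y(0) = 7:
Particular solution: y = 7e^(2x³/3)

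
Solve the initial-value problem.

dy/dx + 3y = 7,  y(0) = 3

General solution: y = 7/3 + Ce^(-3x)
Applying y(0) = 3: C = 3 - 7/3 = 2/3
Particular solution: y = 7/3 + (2/3)e^(-3x)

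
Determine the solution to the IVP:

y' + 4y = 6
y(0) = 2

General solution: y = 3/2 + Ce^(-4x)
Applying y(0) = 2: C = 2 - 3/2 = 1/2
Particular solution: y = 3/2 + (1/2)e^(-4x)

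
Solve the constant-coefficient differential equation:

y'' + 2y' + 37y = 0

Characteristic equation: r² + 2r + 37 = 0
Roots: r = -1 ± 6i (complex conjugates)
General solution: y = e^(-x)(C₁cos(6x) + C₂sin(6x))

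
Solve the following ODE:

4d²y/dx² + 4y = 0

Characteristic equation: 4r² + 4 = 0
Divide by 4: r² + 1 = 0
Roots: r = ±i (complex conjugates)
General solution: y = C₁cos(x) + C₂sin(x)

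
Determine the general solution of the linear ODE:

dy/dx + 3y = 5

Using integrating factor method:

General solution: y = 5/3 + Ce^(-3x)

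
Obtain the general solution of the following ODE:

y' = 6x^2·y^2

Separating variables and integrating:
-1/y = 2x^3 + C

General solution: y^-1 = -2x^3 + C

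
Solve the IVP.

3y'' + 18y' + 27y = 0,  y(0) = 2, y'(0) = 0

General solution: y = (C₁ + C₂x)e^(-3x)
Repeated root r = -3
Applying ICs: C₁ = 2, C₂ = 6
Particular solution: y = (2 + 6x)e^(-3x)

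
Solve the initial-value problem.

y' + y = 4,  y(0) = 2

General solution: y = 4 + Ce^(-x)
Applying y(0) = 2: C = 2 - 4 = -2
Particular solution: y = 4 - 2e^(-x)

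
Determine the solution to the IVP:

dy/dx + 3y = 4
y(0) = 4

General solution: y = 4/3 + Ce^(-3x)
Applying y(0) = 4: C = 4 - 4/3 = 8/3
Particular solution: y = 4/3 + (8/3)e^(-3x)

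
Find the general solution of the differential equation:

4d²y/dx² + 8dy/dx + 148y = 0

Characteristic equation: 4r² + 8r + 148 = 0
Divide by 4: r² + 2r + 37 = 0
Roots: r = -1 ± 6i (complex conjugates)
General solution: y = e^(-x)(C₁cos(6x) + C₂sin(6x))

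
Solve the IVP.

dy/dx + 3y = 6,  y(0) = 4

General solution: y = 2 + Ce^(-3x)
Applying y(0) = 4: C = 4 - 2 = 2
Particular solution: y = 2 + 2e^(-3x)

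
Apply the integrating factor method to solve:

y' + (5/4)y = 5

Using integrating factor method:

General solution: y = 4 + Ce^(-5x/4)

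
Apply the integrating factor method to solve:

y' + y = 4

Using integrating factor method:

General solution: y = 4 + Ce^(-x)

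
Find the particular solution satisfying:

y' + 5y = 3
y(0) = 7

General solution: y = 3/5 + Ce^(-5x)
Applying y(0) = 7: C = 7 - 3/5 = 32/5
Particular solution: y = 3/5 + (32/5)e^(-5x)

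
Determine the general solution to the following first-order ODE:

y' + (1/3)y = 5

Using integrating factor method:

General solution: y = 15 + Ce^(-x/3)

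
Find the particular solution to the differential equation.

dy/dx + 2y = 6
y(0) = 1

General solution: y = 3 + Ce^(-2x)
Applying y(0) = 1: C = 1 - 3 = -2
Particular solution: y = 3 - 2e^(-2x)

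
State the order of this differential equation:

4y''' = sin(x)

The order is 3 (highest derivative is of order 3).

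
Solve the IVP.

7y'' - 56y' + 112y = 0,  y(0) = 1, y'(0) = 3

General solution: y = (C₁ + C₂x)e^(4x)
Repeated root r = 4
Applying ICs: C₁ = 1, C₂ = -1
Particular solution: y = (1 - x)e^(4x)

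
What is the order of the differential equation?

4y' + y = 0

The order is 1 (highest derivative is of order 1).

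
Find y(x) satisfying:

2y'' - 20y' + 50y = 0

Characteristic equation: 2r² - 20r + 50 = 0
Divide by 2: r² - 10r + 25 = 0
Factored: (r - 5)² = 0
Repeated root: r = 5
General solution: y = (C₁ + C₂x)e^(5x)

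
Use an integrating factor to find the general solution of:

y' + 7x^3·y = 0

Using integrating factor method:

General solution: y = Ce^(-7x^4/4)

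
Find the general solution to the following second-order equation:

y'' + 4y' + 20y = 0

Characteristic equation: r² + 4r + 20 = 0
Roots: r = -2 ± 4i (complex conjugates)
General solution: y = e^(-2x)(C₁cos(4x) + C₂sin(4x))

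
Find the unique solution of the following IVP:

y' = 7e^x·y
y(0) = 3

General solution: y = Ce^(7e^x)
Applying IC y(0) = 3:
Particular solution: y = 3e^(7(e^x - 1))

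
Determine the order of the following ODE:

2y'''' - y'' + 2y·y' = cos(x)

The order is 4 (highest derivative is of order 4).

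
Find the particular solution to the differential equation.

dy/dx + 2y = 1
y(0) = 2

General solution: y = 1/2 + Ce^(-2x)
Applying y(0) = 2: C = 2 - 1/2 = 3/2
Particular solution: y = 1/2 + (3/2)e^(-2x)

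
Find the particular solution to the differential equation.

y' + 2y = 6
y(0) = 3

General solution: y = 3 + Ce^(-2x)
Applying y(0) = 3: C = 3 - 3 = 0
Particular solution: y = 3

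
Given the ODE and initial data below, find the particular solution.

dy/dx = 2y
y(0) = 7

General solution: y = Ce^(2x)
Applying IC y(0) = 7:
Particular solution: y = 7e^(2x)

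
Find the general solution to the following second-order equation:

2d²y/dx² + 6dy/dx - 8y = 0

Characteristic equation: 2r² + 6r - 8 = 0
Divide by 2: r² + 3r - 4 = 0
Roots: r = 1, -4 (distinct real)
General solution: y = C₁e^x + C₂e^(-4x)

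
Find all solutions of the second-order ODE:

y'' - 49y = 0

Characteristic equation: r² - 49 = 0
Roots: r = 7, -7 (distinct real)
General solution: y = C₁e^(7x) + C₂e^(-7x)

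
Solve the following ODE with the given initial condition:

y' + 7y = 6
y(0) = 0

General solution: y = 6/7 + Ce^(-7x)
Applying y(0) = 0: C = 0 - 6/7 = -6/7
Particular solution: y = 6/7 - (6/7)e^(-7x)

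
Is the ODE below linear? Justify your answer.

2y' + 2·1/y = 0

No. Nonlinear (1/y term)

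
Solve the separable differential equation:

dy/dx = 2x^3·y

Separating variables and integrating:
ln|y| = x^4/2 + C

General solution: y = Ce^(x^4/2)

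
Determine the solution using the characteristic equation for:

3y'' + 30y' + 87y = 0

Characteristic equation: 3r² + 30r + 87 = 0
Divide by 3: r² + 10r + 29 = 0
Roots: r = -5 ± 2i (complex conjugates)
General solution: y = e^(-5x)(C₁cos(2x) + C₂sin(2x))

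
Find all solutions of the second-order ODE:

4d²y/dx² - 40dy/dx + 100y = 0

Characteristic equation: 4r² - 40r + 100 = 0
Divide by 4: r² - 10r + 25 = 0
Factored: (r - 5)² = 0
Repeated root: r = 5
General solution: y = (C₁ + C₂x)e^(5x)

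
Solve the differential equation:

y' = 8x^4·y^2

Separating variables and integrating:
-1/y = 8x^5/5 + C

General solution: y^-1 = (-8/5)x^5 + C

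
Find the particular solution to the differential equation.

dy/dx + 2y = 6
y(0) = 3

General solution: y = 3 + Ce^(-2x)
Applying y(0) = 3: C = 3 - 3 = 0
Particular solution: y = 3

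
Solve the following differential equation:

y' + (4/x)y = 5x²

Using integrating factor method:

General solution: y = (5/7)x^3 + Cx^(-4)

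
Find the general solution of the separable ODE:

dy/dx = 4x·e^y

Separating variables and integrating:
-e^(-y) = 2x² + C

General solution: y = -ln(C - 2x²)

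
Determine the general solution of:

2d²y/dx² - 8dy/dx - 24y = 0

Characteristic equation: 2r² - 8r - 24 = 0
Divide by 2: r² - 4r - 12 = 0
Roots: r = 6, -2 (distinct real)
General solution: y = C₁e^(6x) + C₂e^(-2x)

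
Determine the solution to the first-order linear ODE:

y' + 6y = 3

Using integrating factor method:

General solution: y = 1/2 + Ce^(-6x)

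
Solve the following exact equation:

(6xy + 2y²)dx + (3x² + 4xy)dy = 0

Verify exactness: ∂M/∂y = ∂N/∂x ✓
Find F(x,y) such that ∂F/∂x = M, ∂F/∂y = N
Solution: 3x²y + 2xy² = C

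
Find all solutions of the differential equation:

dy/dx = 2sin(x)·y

Separating variables and integrating:
ln|y| = -2cos(x) + C

General solution: y = Ce^(-2cos(x))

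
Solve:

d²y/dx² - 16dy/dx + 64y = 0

Characteristic equation: r² - 16r + 64 = 0
Factored: (r - 8)² = 0
Repeated root: r = 8
General solution: y = (C₁ + C₂x)e^(8x)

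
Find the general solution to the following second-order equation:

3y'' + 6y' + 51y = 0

Characteristic equation: 3r² + 6r + 51 = 0
Divide by 3: r² + 2r + 17 = 0
Roots: r = -1 ± 4i (complex conjugates)
General solution: y = e^(-x)(C₁cos(4x) + C₂sin(4x))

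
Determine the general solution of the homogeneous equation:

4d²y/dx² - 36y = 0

Characteristic equation: 4r² - 36 = 0
Divide by 4: r² - 9 = 0
Roots: r = 3, -3 (distinct real)
General solution: y = C₁e^(3x) + C₂e^(-3x)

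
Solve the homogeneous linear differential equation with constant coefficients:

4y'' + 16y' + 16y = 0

Characteristic equation: 4r² + 16r + 16 = 0
Divide by 4: r² + 4r + 4 = 0
Factored: (r + 2)² = 0
Repeated root: r = -2
General solution: y = (C₁ + C₂x)e^(-2x)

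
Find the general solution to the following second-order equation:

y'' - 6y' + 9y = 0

Characteristic equation: r² - 6r + 9 = 0
Factored: (r - 3)² = 0
Repeated root: r = 3
General solution: y = (C₁ + C₂x)e^(3x)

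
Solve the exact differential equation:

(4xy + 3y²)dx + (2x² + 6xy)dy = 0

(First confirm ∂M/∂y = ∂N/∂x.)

Verify exactness: ∂M/∂y = ∂N/∂x ✓
Find F(x,y) such that ∂F/∂x = M, ∂F/∂y = N
Solution: 2x²y + 3xy² = C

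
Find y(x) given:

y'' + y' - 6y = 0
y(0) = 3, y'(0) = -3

General solution: y = C₁e^(2x) + C₂e^(-3x)
Applying ICs: C₁ = 6/5, C₂ = 9/5
Particular solution: y = (6/5)e^(2x) + (9/5)e^(-3x)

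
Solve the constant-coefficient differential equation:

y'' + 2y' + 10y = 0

Characteristic equation: r² + 2r + 10 = 0
Roots: r = -1 ± 3i (complex conjugates)
General solution: y = e^(-x)(C₁cos(3x) + C₂sin(3x))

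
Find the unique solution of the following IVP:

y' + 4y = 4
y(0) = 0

General solution: y = 1 + Ce^(-4x)
Applying y(0) = 0: C = 0 - 1 = -1
Particular solution: y = 1 - e^(-4x)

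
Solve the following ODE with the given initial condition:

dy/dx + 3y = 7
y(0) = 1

General solution: y = 7/3 + Ce^(-3x)
Applying y(0) = 1: C = 1 - 7/3 = -4/3
Particular solution: y = 7/3 - (4/3)e^(-3x)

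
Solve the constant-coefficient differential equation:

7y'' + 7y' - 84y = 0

Characteristic equation: 7r² + 7r - 84 = 0
Divide by 7: r² + r - 12 = 0
Roots: r = 3, -4 (distinct real)
General solution: y = C₁e^(3x) + C₂e^(-4x)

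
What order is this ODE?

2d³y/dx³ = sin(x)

The order is 3 (highest derivative is of order 3).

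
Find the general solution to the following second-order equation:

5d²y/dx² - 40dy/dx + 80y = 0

Characteristic equation: 5r² - 40r + 80 = 0
Divide by 5: r² - 8r + 16 = 0
Factored: (r - 4)² = 0
Repeated root: r = 4
General solution: y = (C₁ + C₂x)e^(4x)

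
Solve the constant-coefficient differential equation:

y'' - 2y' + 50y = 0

Characteristic equation: r² - 2r + 50 = 0
Roots: r = 1 ± 7i (complex conjugates)
General solution: y = e^x(C₁cos(7x) + C₂sin(7x))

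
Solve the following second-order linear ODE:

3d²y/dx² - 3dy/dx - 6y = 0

Characteristic equation: 3r² - 3r - 6 = 0
Divide by 3: r² - r - 2 = 0
Roots: r = 2, -1 (distinct real)
General solution: y = C₁e^(2x) + C₂e^(-x)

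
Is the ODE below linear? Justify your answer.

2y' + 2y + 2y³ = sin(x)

No. Nonlinear (y³ term)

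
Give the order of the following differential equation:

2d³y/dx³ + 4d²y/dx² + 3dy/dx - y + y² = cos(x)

The order is 3 (highest derivative is of order 3).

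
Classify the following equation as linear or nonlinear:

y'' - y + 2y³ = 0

Nonlinear (y³ term)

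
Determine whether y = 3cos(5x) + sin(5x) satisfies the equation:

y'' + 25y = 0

Verification:
y'' = -75cos(5x) - 25sin(5x)
y'' + 25y = 0 ✓

Yes, it is a solution.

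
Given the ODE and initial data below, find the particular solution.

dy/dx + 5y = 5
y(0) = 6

General solution: y = 1 + Ce^(-5x)
Applying y(0) = 6: C = 6 - 1 = 5
Particular solution: y = 1 + 5e^(-5x)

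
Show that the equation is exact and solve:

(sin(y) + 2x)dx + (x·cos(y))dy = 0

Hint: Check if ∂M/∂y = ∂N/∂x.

Verify exactness: ∂M/∂y = ∂N/∂x ✓
Find F(x,y) such that ∂F/∂x = M, ∂F/∂y = N
Solution: x·sin(y) + x² = C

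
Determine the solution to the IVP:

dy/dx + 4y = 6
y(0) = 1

General solution: y = 3/2 + Ce^(-4x)
Applying y(0) = 1: C = 1 - 3/2 = -1/2
Particular solution: y = 3/2 - (1/2)e^(-4x)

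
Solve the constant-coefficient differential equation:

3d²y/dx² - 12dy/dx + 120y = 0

Characteristic equation: 3r² - 12r + 120 = 0
Divide by 3: r² - 4r + 40 = 0
Roots: r = 2 ± 6i (complex conjugates)
General solution: y = e^(2x)(C₁cos(6x) + C₂sin(6x))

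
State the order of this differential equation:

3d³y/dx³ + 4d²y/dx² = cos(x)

The order is 3 (highest derivative is of order 3).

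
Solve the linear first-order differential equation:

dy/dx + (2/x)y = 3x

Using integrating factor method:

General solution: y = (3/4)x^2 + Cx^(-2)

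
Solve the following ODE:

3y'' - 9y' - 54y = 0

Characteristic equation: 3r² - 9r - 54 = 0
Divide by 3: r² - 3r - 18 = 0
Roots: r = 6, -3 (distinct real)
General solution: y = C₁e^(6x) + C₂e^(-3x)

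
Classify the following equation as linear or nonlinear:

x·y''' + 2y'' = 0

Linear (y and its derivatives appear to the first power only, no products of y terms)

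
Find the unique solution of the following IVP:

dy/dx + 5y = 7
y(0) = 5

General solution: y = 7/5 + Ce^(-5x)
Applying y(0) = 5: C = 5 - 7/5 = 18/5
Particular solution: y = 7/5 + (18/5)e^(-5x)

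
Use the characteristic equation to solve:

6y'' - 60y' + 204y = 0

Characteristic equation: 6r² - 60r + 204 = 0
Divide by 6: r² - 10r + 34 = 0
Roots: r = 5 ± 3i (complex conjugates)
General solution: y = e^(5x)(C₁cos(3x) + C₂sin(3x))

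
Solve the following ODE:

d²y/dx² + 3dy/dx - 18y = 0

Characteristic equation: r² + 3r - 18 = 0
Roots: r = 3, -6 (distinct real)
General solution: y = C₁e^(3x) + C₂e^(-6x)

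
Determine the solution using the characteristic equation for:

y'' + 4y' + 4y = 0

Characteristic equation: r² + 4r + 4 = 0
Factored: (r + 2)² = 0
Repeated root: r = -2
General solution: y = (C₁ + C₂x)e^(-2x)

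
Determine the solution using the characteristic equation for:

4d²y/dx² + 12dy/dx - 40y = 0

Characteristic equation: 4r² + 12r - 40 = 0
Divide by 4: r² + 3r - 10 = 0
Roots: r = 2, -5 (distinct real)
General solution: y = C₁e^(2x) + C₂e^(-5x)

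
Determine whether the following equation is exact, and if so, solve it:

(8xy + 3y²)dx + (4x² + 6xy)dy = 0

Verify exactness: ∂M/∂y = ∂N/∂x ✓
Find F(x,y) such that ∂F/∂x = M, ∂F/∂y = N
Solution: 4x²y + 3xy² = C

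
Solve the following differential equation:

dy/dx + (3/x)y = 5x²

Using integrating factor method:

General solution: y = (5/6)x^3 + Cx^(-3)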